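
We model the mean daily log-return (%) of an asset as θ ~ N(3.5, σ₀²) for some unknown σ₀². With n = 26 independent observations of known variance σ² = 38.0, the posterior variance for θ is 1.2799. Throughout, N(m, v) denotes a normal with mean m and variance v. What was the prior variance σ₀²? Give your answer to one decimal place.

For the Normal–Normal model with known σ², precisions add: τ_n = τ₀ + n/σ².
So 1/σ₀² = 1/1.2799 − 26/38.0 = 0.781311 − 0.684211 = 0.097100.
Hence σ₀² = 1/0.097100 ≈ 10.3.

σ₀² = 10.3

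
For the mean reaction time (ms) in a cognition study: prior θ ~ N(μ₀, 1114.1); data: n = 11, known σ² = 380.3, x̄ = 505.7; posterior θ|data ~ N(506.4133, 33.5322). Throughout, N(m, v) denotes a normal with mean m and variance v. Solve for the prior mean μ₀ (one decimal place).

The posterior mean is a precision-weighted average: μ_n = (τ₀μ₀ + τ_data·x̄)/(τ₀+τ_data), with τ₀=1/σ₀² and τ_data=n/σ².
Here τ₀ = 1/1114.1 = 0.000898 and τ_data = 11/380.3 = 0.028925, so τ_n = 0.029823.
Rearranging for μ₀: μ₀ = (μ_n·τ_n − τ_data·x̄)/τ₀ = (506.4133·0.029823 − 0.028925·505.7) / 0.000898 = 0.475391/0.000898 ≈ 529.4.

μ₀ = 529.4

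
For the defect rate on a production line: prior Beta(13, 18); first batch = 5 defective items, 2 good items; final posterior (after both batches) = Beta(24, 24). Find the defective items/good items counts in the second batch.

6 defective items and 4 good items

Sequential conjugate updates are equivalent to a single update on the pooled data, so total successes = posterior α − prior α and total failures = posterior β − prior β.
Total across both batches: 24−13=11 defective items, 24−18=6 good items.
Subtract the first batch: 11−5=6 defective items and 6−2=4 good items.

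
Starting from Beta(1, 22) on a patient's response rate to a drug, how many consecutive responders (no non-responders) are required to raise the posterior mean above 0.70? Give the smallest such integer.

After k responders and 0 non-responders the posterior is Beta(1+k, 22), with mean (1+k)/(1+22+k).
Set (1+k)/(23+k) > 0.70 and solve: k > (0.70·23 − 1)/(1 − 0.70) = 50.333.
The smallest integer exceeding 50.333 is 51, and checking k=51: (52)/(74) = 0.7027 > 0.70.

k = 51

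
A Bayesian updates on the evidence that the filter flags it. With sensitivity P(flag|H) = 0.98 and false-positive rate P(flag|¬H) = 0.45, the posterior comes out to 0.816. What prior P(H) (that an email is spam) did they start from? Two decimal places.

In odds form, posterior odds = prior odds × likelihood ratio, so prior odds = posterior odds ÷ LR.
Posterior odds = 0.816/(1−0.816) = 4.4348. LR = 0.98/0.45 = 2.1778.
Prior odds = 4.4348/2.1778 = 2.0364, so P(H) = 2.0364/(1+2.0364) ≈ 0.67.

P(H) = 0.67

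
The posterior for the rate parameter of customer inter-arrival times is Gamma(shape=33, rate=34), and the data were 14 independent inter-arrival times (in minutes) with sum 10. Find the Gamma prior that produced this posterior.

For an exponential likelihood with a Gamma(α, β) prior on the rate, n observations with total T give posterior Gamma(α+n, β+T).
So α = 33 − 14 = 19 and β = 34 − 10 = 24.

Gamma(shape=19, rate=24)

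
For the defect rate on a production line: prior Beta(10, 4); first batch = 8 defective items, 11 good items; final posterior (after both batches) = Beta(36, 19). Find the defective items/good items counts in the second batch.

18 defective items and 4 good items

Because Beta–binomial updating is additive in the counts, the combined data contributed (α_post−α_prior, β_post−β_prior) successes and failures.
Total across both batches: 36−10=26 defective items, 19−4=15 good items.
Subtract the first batch: 26−8=18 defective items and 15−11=4 good items.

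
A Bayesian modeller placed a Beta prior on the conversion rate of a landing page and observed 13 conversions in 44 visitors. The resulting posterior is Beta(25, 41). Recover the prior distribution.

Beta(12, 10)

A Beta(α, β) prior with s successes and f failures in binomial data gives a Beta(α+s, β+f) posterior.
So α = 25 − 13 = 12 and β = 41 − 31 = 10.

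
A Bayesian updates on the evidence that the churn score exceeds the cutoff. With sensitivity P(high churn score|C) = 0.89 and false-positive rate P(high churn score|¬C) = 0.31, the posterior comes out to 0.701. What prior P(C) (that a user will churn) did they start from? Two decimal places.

In odds form, posterior odds = prior odds × likelihood ratio, so prior odds = posterior odds ÷ LR.
Posterior odds = 0.701/(1−0.701) = 2.3445. LR = 0.89/0.31 = 2.8710.
Prior odds = 2.3445/2.8710 = 0.8166, so P(C) = 0.8166/(1+0.8166) ≈ 0.45.

P(C) = 0.45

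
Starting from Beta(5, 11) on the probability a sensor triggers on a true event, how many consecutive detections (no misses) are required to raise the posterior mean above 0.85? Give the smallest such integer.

After k detections and 0 misses the posterior is Beta(5+k, 11), with mean (5+k)/(5+11+k).
Set (5+k)/(16+k) > 0.85 and solve: k > (0.85·16 − 5)/(1 − 0.85) = 57.333.
The smallest integer exceeding 57.333 is 58.

k = 58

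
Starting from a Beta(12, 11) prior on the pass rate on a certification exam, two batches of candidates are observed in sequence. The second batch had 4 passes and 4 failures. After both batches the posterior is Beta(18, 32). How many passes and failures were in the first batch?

Because Beta–binomial updating is additive in the counts, the combined data contributed (α_post−α_prior, β_post−β_prior) successes and failures.
Total across both batches: 18−12=6 passes, 32−11=21 failures.
Subtract the second batch: 6−4=2 passes and 21−4=17 failures.

2 passes and 17 failures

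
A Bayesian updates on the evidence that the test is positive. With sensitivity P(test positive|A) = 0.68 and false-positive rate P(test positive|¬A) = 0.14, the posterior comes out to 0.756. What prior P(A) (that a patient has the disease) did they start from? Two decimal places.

In odds form, posterior odds = prior odds × likelihood ratio, so prior odds = posterior odds ÷ LR.
Posterior odds = 0.756/(1−0.756) = 3.0984. LR = 0.68/0.14 = 4.8571.
Prior odds = 3.0984/4.8571 = 0.6379, so P(A) = 0.6379/(1+0.6379) ≈ 0.39.

P(A) = 0.39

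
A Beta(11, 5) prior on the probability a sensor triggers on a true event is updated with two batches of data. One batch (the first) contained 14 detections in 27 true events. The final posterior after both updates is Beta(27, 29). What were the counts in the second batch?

Sequential conjugate updates are equivalent to a single update on the pooled data, so total successes = posterior α − prior α and total failures = posterior β − prior β.
Total across both batches: 27−11=16 detections, 29−5=24 misses.
Subtract the first batch: 16−14=2 detections and 24−13=11 misses.

2 detections and 11 misses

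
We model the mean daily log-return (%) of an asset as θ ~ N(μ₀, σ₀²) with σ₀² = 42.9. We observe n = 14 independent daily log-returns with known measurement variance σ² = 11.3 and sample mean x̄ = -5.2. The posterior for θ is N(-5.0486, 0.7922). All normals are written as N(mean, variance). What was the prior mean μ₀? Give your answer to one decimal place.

The posterior mean is a precision-weighted average: μ_n = (τ₀μ₀ + τ_data·x̄)/(τ₀+τ_data), with τ₀=1/σ₀² and τ_data=n/σ².
Here τ₀ = 1/42.9 = 0.023310 and τ_data = 14/11.3 = 1.238938, so τ_n = 1.262248.
Rearranging for μ₀: μ₀ = (μ_n·τ_n − τ_data·x̄)/τ₀ = (-5.0486·1.262248 − 1.238938·-5.2) / 0.023310 = 0.069892/0.023310 ≈ 3.0.

μ₀ = 3.0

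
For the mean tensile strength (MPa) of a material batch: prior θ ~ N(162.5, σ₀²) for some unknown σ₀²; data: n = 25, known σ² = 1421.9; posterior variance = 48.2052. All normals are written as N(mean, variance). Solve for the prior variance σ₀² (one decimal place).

σ₀² = 316.2

Posterior precision equals prior precision plus data precision: 1/σ_n² = 1/σ₀² + n/σ².
So 1/σ₀² = 1/48.2052 − 25/1421.9 = 0.020745 − 0.017582 = 0.003163.
Hence σ₀² = 1/0.003163 ≈ 316.2.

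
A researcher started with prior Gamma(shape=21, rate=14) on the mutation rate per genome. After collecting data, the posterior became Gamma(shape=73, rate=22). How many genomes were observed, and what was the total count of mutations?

n = 8 genomes with total 52 mutations

A Gamma(α, β) prior (rate parametrization) on a Poisson rate with n observations summing to S gives posterior Gamma(α+S, β+n).
Matching: Σxᵢ = 73 − 21 = 52 and n = 22 − 14 = 8.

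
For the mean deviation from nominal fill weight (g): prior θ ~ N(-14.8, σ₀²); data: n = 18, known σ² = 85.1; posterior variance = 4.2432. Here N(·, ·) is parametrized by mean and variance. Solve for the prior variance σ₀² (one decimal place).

Posterior precision equals prior precision plus data precision: 1/σ_n² = 1/σ₀² + n/σ².
So 1/σ₀² = 1/4.2432 − 18/85.1 = 0.235671 − 0.211516 = 0.024155.
Hence σ₀² = 1/0.024155 ≈ 41.4.

σ₀² = 41.4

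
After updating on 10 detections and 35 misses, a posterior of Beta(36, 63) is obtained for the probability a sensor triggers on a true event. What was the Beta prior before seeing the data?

Under Beta–binomial conjugacy the posterior parameters are (a+s, b+f).
So a = 36 − 10 = 26 and b = 63 − 35 = 28.

Beta(26, 28)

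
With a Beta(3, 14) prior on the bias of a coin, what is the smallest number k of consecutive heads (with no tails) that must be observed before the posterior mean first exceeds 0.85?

After k heads and 0 tails the posterior is Beta(3+k, 14), with mean (3+k)/(3+14+k).
Set (3+k)/(17+k) > 0.85 and solve: k > (0.85·17 − 3)/(1 − 0.85) = 76.333.
The smallest integer exceeding 76.333 is 77, and checking k=77: (80)/(94) = 0.8511 > 0.85.

k = 77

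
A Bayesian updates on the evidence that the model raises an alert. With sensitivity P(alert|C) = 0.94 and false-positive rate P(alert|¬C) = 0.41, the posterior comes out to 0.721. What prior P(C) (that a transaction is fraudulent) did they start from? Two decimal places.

P(C) = 0.53

Bayes' rule in odds form gives O(C|E) = O(C)·[P(E|C)/P(E|¬C)], hence O(C) = O(C|E)/LR.
Posterior odds = 0.721/(1−0.721) = 2.5842. LR = 0.94/0.41 = 2.2927.
Prior odds = 2.5842/2.2927 = 1.1271, so P(C) = 1.1271/(1+1.1271) ≈ 0.53.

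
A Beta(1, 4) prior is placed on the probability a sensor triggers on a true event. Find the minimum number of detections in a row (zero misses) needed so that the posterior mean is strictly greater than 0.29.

k = 1

After k detections and 0 misses the posterior is Beta(1+k, 4), with mean (1+k)/(1+4+k).
Set (1+k)/(5+k) > 0.29 and solve: k > (0.29·5 − 1)/(1 − 0.29) = 0.634.
The smallest integer exceeding 0.634 is 1.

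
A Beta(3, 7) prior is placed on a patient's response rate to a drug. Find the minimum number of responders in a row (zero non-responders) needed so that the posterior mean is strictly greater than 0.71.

k = 15

After k responders and 0 non-responders the posterior is Beta(3+k, 7), with mean (3+k)/(3+7+k).
Set (3+k)/(10+k) > 0.71 and solve: k > (0.71·10 − 3)/(1 − 0.71) = 14.138.
The smallest integer exceeding 14.138 is 15, and checking k=15: (18)/(25) = 0.7200 > 0.71.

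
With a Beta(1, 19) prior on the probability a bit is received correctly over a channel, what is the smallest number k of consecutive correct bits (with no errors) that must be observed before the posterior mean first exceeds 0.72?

k = 48

After k correct bits and 0 errors the posterior is Beta(1+k, 19), with mean (1+k)/(1+19+k).
Set (1+k)/(20+k) > 0.72 and solve: k > (0.72·20 − 1)/(1 − 0.72) = 47.857.
The smallest integer exceeding 47.857 is 48.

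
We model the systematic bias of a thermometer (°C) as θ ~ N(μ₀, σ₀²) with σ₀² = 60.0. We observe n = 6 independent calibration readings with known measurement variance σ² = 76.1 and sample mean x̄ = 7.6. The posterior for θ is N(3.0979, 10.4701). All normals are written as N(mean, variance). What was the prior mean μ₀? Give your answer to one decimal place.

The posterior mean is a precision-weighted average: μ_n = (τ₀μ₀ + τ_data·x̄)/(τ₀+τ_data), with τ₀=1/σ₀² and τ_data=n/σ².
Here τ₀ = 1/60.0 = 0.016667 and τ_data = 6/76.1 = 0.078844, so τ_n = 0.095511.
Rearranging for μ₀: μ₀ = (μ_n·τ_n − τ_data·x̄)/τ₀ = (3.0979·0.095511 − 0.078844·7.6) / 0.016667 = -0.303331/0.016667 ≈ -18.2.

μ₀ = -18.2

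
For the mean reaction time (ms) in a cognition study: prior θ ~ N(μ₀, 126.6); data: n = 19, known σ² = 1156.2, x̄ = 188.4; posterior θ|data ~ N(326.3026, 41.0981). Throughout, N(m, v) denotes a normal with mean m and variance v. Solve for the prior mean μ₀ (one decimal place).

The posterior mean is a precision-weighted average: μ_n = (τ₀μ₀ + τ_data·x̄)/(τ₀+τ_data), with τ₀=1/σ₀² and τ_data=n/σ².
Here τ₀ = 1/126.6 = 0.007899 and τ_data = 19/1156.2 = 0.016433, so τ_n = 0.024332.
Rearranging for μ₀: μ₀ = (μ_n·τ_n − τ_data·x̄)/τ₀ = (326.3026·0.024332 − 0.016433·188.4) / 0.007899 = 4.843618/0.007899 ≈ 613.2.

μ₀ = 613.2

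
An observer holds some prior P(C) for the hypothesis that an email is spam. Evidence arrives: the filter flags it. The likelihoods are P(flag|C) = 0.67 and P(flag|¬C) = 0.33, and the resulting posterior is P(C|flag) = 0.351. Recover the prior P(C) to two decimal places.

In odds form, posterior odds = prior odds × likelihood ratio, so prior odds = posterior odds ÷ LR.
Posterior odds = 0.351/(1−0.351) = 0.5408. LR = 0.67/0.33 = 2.0303.
Prior odds = 0.5408/2.0303 = 0.2664, so P(C) = 0.2664/(1+0.2664) ≈ 0.21.

P(C) = 0.21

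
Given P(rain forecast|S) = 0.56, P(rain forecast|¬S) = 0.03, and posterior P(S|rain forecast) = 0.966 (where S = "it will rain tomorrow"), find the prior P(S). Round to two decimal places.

P(S) = 0.60

Bayes' rule in odds form gives O(S|E) = O(S)·[P(E|S)/P(E|¬S)], hence O(S) = O(S|E)/LR.
Posterior odds = 0.966/(1−0.966) = 28.4118. LR = 0.56/0.03 = 18.6667.
Prior odds = 28.4118/18.6667 = 1.5221, so P(S) = 1.5221/(1+1.5221) ≈ 0.60.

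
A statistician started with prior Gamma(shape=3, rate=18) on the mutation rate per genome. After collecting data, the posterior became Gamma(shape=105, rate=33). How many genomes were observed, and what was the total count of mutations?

Gamma–Poisson conjugacy: posterior shape = α + Σxᵢ, posterior rate = β + n.
Matching: Σxᵢ = 105 − 3 = 102 and n = 33 − 18 = 15.

n = 15 genomes with total 102 mutations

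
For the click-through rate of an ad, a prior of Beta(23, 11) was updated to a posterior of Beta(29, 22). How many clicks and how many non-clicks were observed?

6 clicks and 11 non-clicks

Under Beta–binomial conjugacy the posterior parameters are (α+s, β+f).
So s = 29 − 23 = 6 and f = 22 − 11 = 11.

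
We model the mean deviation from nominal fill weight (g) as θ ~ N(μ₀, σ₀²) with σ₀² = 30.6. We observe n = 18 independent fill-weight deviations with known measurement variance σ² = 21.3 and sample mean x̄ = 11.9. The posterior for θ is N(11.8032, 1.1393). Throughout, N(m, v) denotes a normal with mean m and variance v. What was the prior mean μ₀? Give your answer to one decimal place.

The posterior mean is a precision-weighted average: μ_n = (τ₀μ₀ + τ_data·x̄)/(τ₀+τ_data), with τ₀=1/σ₀² and τ_data=n/σ².
Here τ₀ = 1/30.6 = 0.032680 and τ_data = 18/21.3 = 0.845070, so τ_n = 0.877750.
Rearranging for μ₀: μ₀ = (μ_n·τ_n − τ_data·x̄)/τ₀ = (11.8032·0.877750 − 0.845070·11.9) / 0.032680 = 0.303926/0.032680 ≈ 9.3.

μ₀ = 9.3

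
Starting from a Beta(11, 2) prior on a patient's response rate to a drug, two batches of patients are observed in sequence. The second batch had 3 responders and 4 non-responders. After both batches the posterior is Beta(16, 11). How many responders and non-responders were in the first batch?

Because Beta–binomial updating is additive in the counts, the combined data contributed (α_post−α_prior, β_post−β_prior) successes and failures.
Total across both batches: 16−11=5 responders, 11−2=9 non-responders.
Subtract the second batch: 5−3=2 responders and 9−4=5 non-responders.

2 responders and 5 non-responders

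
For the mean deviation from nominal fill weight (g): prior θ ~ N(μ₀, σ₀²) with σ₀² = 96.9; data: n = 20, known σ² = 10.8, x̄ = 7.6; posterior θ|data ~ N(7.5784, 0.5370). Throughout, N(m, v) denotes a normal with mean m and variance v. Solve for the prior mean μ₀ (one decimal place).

With known observation variance, the Normal–Normal posterior has precision τ_n = τ₀ + n/σ² and mean μ_n = (τ₀μ₀ + (n/σ²)x̄)/τ_n.
Here τ₀ = 1/96.9 = 0.010320 and τ_data = 20/10.8 = 1.851852, so τ_n = 1.862172.
Rearranging for μ₀: μ₀ = (μ_n·τ_n − τ_data·x̄)/τ₀ = (7.5784·1.862172 − 1.851852·7.6) / 0.010320 = 0.038209/0.010320 ≈ 3.7.

μ₀ = 3.7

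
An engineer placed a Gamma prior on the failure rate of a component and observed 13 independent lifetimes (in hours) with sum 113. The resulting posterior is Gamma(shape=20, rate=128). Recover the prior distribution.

Gamma(shape=7, rate=15)

For an exponential likelihood with a Gamma(α, β) prior on the rate, n observations with total T give posterior Gamma(α+n, β+T).
So α = 20 − 13 = 7 and β = 128 − 113 = 15.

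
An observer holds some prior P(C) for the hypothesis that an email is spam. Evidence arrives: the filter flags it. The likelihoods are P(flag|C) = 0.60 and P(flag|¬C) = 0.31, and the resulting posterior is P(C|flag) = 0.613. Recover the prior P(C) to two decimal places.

P(C) = 0.45

In odds form, posterior odds = prior odds × likelihood ratio, so prior odds = posterior odds ÷ LR.
Posterior odds = 0.613/(1−0.613) = 1.5840. LR = 0.60/0.31 = 1.9355.
Prior odds = 1.5840/1.9355 = 0.8184, so P(C) = 0.8184/(1+0.8184) ≈ 0.45.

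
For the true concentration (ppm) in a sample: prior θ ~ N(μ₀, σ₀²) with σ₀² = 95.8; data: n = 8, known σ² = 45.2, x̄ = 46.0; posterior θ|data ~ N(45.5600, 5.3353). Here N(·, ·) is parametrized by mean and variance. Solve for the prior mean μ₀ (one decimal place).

With known observation variance, the Normal–Normal posterior has precision τ_n = τ₀ + n/σ² and mean μ_n = (τ₀μ₀ + (n/σ²)x̄)/τ_n.
Here τ₀ = 1/95.8 = 0.010438 and τ_data = 8/45.2 = 0.176991, so τ_n = 0.187429.
Rearranging for μ₀: μ₀ = (μ_n·τ_n − τ_data·x̄)/τ₀ = (45.5600·0.187429 − 0.176991·46.0) / 0.010438 = 0.397679/0.010438 ≈ 38.1.

μ₀ = 38.1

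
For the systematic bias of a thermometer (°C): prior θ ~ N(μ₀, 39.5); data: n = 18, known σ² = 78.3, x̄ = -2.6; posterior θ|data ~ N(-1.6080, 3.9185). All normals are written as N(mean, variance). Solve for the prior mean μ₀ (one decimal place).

The posterior mean is a precision-weighted average: μ_n = (τ₀μ₀ + τ_data·x̄)/(τ₀+τ_data), with τ₀=1/σ₀² and τ_data=n/σ².
Here τ₀ = 1/39.5 = 0.025316 and τ_data = 18/78.3 = 0.229885, so τ_n = 0.255201.
Rearranging for μ₀: μ₀ = (μ_n·τ_n − τ_data·x̄)/τ₀ = (-1.6080·0.255201 − 0.229885·-2.6) / 0.025316 = 0.187338/0.025316 ≈ 7.4.

μ₀ = 7.4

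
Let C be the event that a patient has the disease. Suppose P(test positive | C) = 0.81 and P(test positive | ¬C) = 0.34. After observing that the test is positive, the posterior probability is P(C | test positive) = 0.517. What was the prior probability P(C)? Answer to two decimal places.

Bayes' rule in odds form gives O(C|E) = O(C)·[P(E|C)/P(E|¬C)], hence O(C) = O(C|E)/LR.
Posterior odds = 0.517/(1−0.517) = 1.0704. LR = 0.81/0.34 = 2.3824.
Prior odds = 1.0704/2.3824 = 0.4493, so P(C) = 0.4493/(1+0.4493) ≈ 0.31.

P(C) = 0.31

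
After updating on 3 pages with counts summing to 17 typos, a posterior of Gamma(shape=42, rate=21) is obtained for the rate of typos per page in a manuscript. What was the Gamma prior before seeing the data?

Gamma–Poisson conjugacy: posterior shape = α + Σxᵢ, posterior rate = β + n.
So α = 42 − 17 = 25 and β = 21 − 3 = 18.

Gamma(shape=25, rate=18)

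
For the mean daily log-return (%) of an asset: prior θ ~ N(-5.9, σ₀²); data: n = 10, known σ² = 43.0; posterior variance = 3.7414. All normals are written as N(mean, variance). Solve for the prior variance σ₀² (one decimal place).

For the Normal–Normal model with known σ², precisions add: τ_n = τ₀ + n/σ².
So 1/σ₀² = 1/3.7414 − 10/43.0 = 0.267280 − 0.232558 = 0.034722.
Hence σ₀² = 1/0.034722 ≈ 28.8.

σ₀² = 28.8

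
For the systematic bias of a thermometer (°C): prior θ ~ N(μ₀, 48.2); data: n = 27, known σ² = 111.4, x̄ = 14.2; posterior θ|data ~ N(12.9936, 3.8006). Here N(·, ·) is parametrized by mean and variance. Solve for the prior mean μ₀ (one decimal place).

With known observation variance, the Normal–Normal posterior has precision τ_n = τ₀ + n/σ² and mean μ_n = (τ₀μ₀ + (n/σ²)x̄)/τ_n.
Here τ₀ = 1/48.2 = 0.020747 and τ_data = 27/111.4 = 0.242370, so τ_n = 0.263117.
Rearranging for μ₀: μ₀ = (μ_n·τ_n − τ_data·x̄)/τ₀ = (12.9936·0.263117 − 0.242370·14.2) / 0.020747 = -0.022817/0.020747 ≈ -1.1.

μ₀ = -1.1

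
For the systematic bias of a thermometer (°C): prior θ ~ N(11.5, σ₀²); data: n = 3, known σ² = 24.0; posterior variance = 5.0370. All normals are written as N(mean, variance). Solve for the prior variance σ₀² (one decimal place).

σ₀² = 13.6

For the Normal–Normal model with known σ², precisions add: τ_n = τ₀ + n/σ².
So 1/σ₀² = 1/5.0370 − 3/24.0 = 0.198531 − 0.125000 = 0.073531.
Hence σ₀² = 1/0.073531 ≈ 13.6.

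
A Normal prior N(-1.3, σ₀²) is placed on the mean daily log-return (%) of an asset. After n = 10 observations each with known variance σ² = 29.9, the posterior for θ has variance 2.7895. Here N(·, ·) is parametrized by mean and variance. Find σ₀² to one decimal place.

σ₀² = 41.6

Posterior precision equals prior precision plus data precision: 1/σ_n² = 1/σ₀² + n/σ².
So 1/σ₀² = 1/2.7895 − 10/29.9 = 0.358487 − 0.334448 = 0.024039.
Hence σ₀² = 1/0.024039 ≈ 41.6.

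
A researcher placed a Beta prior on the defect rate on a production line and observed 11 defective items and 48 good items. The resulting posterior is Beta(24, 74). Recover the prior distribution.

Beta(13, 26)

Beta is conjugate to the binomial likelihood: posterior = Beta(a+s, b+f).
Subtract the data counts: 24−11=13, 74−48=26.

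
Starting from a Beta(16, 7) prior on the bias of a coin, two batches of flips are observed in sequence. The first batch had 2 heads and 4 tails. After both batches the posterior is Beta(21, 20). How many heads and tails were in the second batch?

Because Beta–binomial updating is additive in the counts, the combined data contributed (α_post−α_prior, β_post−β_prior) successes and failures.
Total across both batches: 21−16=5 heads, 20−7=13 tails.
Subtract the first batch: 5−2=3 heads and 13−4=9 tails.

3 heads and 9 tails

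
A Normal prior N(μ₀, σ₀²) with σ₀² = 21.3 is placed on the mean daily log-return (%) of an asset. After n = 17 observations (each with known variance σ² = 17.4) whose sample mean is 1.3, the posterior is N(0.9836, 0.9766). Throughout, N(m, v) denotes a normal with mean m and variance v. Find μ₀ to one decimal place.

μ₀ = -5.6

With known observation variance, the Normal–Normal posterior has precision τ_n = τ₀ + n/σ² and mean μ_n = (τ₀μ₀ + (n/σ²)x̄)/τ_n.
Here τ₀ = 1/21.3 = 0.046948 and τ_data = 17/17.4 = 0.977011, so τ_n = 1.023959.
Rearranging for μ₀: μ₀ = (μ_n·τ_n − τ_data·x̄)/τ₀ = (0.9836·1.023959 − 0.977011·1.3) / 0.046948 = -0.262948/0.046948 ≈ -5.6.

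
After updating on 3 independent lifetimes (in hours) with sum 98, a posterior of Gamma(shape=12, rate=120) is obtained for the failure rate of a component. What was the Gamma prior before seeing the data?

Gamma(shape=9, rate=22)

For an exponential likelihood with a Gamma(α, β) prior on the rate, n observations with total T give posterior Gamma(α+n, β+T).
So α = 12 − 3 = 9 and β = 120 − 98 = 22.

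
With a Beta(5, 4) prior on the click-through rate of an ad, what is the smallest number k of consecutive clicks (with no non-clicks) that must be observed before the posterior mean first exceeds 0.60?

k = 2

After k clicks and 0 non-clicks the posterior is Beta(5+k, 4), with mean (5+k)/(5+4+k).
Set (5+k)/(9+k) > 0.60 and solve: k > (0.60·9 − 5)/(1 − 0.60) = 1.000.
The smallest integer exceeding 1.000 is 2, and checking k=2: (7)/(11) = 0.6364 > 0.60.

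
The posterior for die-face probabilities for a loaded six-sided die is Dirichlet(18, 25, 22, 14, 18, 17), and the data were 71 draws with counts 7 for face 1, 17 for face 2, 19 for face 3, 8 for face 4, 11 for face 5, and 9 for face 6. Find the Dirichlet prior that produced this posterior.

For a Dirichlet(α) prior with multinomial counts c, the posterior is Dirichlet(α + c) componentwise.
Subtract each count from the matching posterior parameter: 18−7=11, 25−17=8, 22−19=3, 14−8=6, 18−11=7, 17−9=8.

Dirichlet(11, 8, 3, 6, 7, 8)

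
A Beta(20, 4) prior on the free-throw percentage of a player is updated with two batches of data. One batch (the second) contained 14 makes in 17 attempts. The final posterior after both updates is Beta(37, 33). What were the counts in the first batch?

3 makes and 26 misses

Sequential conjugate updates are equivalent to a single update on the pooled data, so total successes = posterior α − prior α and total failures = posterior β − prior β.
Total across both batches: 37−20=17 makes, 33−4=29 misses.
Subtract the second batch: 17−14=3 makes and 29−3=26 misses.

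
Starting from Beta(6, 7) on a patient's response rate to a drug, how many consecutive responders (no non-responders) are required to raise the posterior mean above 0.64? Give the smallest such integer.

k = 7

After k responders and 0 non-responders the posterior is Beta(6+k, 7), with mean (6+k)/(6+7+k).
Set (6+k)/(13+k) > 0.64 and solve: k > (0.64·13 − 6)/(1 − 0.64) = 6.444.
The smallest integer exceeding 6.444 is 7, and checking k=7: (13)/(20) = 0.6500 > 0.64.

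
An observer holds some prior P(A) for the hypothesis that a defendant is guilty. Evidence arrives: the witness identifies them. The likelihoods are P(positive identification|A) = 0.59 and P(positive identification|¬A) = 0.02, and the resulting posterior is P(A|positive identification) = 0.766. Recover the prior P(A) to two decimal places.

P(A) = 0.10

Bayes' rule in odds form gives O(A|E) = O(A)·[P(E|A)/P(E|¬A)], hence O(A) = O(A|E)/LR.
Posterior odds = 0.766/(1−0.766) = 3.2735. LR = 0.59/0.02 = 29.5000.
Prior odds = 3.2735/29.5000 = 0.1110, so P(A) = 0.1110/(1+0.1110) ≈ 0.10.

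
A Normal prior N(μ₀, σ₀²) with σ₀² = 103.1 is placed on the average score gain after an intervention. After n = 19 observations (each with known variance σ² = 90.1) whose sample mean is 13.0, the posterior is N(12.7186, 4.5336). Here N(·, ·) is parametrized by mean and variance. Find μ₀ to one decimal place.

The posterior mean is a precision-weighted average: μ_n = (τ₀μ₀ + τ_data·x̄)/(τ₀+τ_data), with τ₀=1/σ₀² and τ_data=n/σ².
Here τ₀ = 1/103.1 = 0.009699 and τ_data = 19/90.1 = 0.210877, so τ_n = 0.220576.
Rearranging for μ₀: μ₀ = (μ_n·τ_n − τ_data·x̄)/τ₀ = (12.7186·0.220576 − 0.210877·13.0) / 0.009699 = 0.064017/0.009699 ≈ 6.6.

μ₀ = 6.6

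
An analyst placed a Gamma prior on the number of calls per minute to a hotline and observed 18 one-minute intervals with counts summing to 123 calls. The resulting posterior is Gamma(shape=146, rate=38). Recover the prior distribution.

Gamma(shape=23, rate=20)

Gamma–Poisson conjugacy: posterior shape = α + Σxᵢ, posterior rate = β + n.
So α = 146 − 123 = 23 and β = 38 − 18 = 20.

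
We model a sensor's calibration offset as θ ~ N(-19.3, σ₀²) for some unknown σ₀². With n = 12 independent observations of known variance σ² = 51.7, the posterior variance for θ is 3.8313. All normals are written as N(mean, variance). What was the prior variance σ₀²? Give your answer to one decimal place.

For the Normal–Normal model with known σ², precisions add: τ_n = τ₀ + n/σ².
So 1/σ₀² = 1/3.8313 − 12/51.7 = 0.261008 − 0.232108 = 0.028900.
Hence σ₀² = 1/0.028900 ≈ 34.6.

σ₀² = 34.6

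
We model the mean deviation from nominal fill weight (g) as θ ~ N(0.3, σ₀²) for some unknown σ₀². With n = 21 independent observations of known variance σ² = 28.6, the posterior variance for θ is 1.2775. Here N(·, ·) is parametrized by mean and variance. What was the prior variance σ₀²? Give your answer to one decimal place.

σ₀² = 20.6

Posterior precision equals prior precision plus data precision: 1/σ_n² = 1/σ₀² + n/σ².
So 1/σ₀² = 1/1.2775 − 21/28.6 = 0.782779 − 0.734266 = 0.048513.
Hence σ₀² = 1/0.048513 ≈ 20.6.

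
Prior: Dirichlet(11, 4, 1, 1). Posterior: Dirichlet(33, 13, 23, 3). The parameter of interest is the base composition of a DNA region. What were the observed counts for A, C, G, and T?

counts (22, 9, 22, 2)

For a Dirichlet(α) prior with multinomial counts c, the posterior is Dirichlet(α + c) componentwise.
Counts are posterior − prior componentwise: 33−11=22, 13−4=9, 23−1=22, 3−1=2.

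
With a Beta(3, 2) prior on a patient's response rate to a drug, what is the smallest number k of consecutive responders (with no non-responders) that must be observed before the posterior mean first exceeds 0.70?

After k responders and 0 non-responders the posterior is Beta(3+k, 2), with mean (3+k)/(3+2+k).
Set (3+k)/(5+k) > 0.70 and solve: k > (0.70·5 − 3)/(1 − 0.70) = 1.667.
The smallest integer exceeding 1.667 is 2.

k = 2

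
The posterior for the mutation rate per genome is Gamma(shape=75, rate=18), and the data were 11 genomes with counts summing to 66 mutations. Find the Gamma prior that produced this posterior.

Gamma(shape=9, rate=7)

A Gamma(α, β) prior (rate parametrization) on a Poisson rate with n observations summing to S gives posterior Gamma(α+S, β+n).
So α = 75 − 66 = 9 and β = 18 − 11 = 7.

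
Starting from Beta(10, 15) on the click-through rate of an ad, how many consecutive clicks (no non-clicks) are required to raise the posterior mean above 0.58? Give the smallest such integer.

k = 11

After k clicks and 0 non-clicks the posterior is Beta(10+k, 15), with mean (10+k)/(10+15+k).
Set (10+k)/(25+k) > 0.58 and solve: k > (0.58·25 − 10)/(1 − 0.58) = 10.714.
The smallest integer exceeding 10.714 is 11, and checking k=11: (21)/(36) = 0.5833 > 0.58.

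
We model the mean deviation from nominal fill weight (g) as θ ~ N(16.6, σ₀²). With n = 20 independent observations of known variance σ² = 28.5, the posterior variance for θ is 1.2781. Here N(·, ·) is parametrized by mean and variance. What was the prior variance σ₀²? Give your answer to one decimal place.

For the Normal–Normal model with known σ², precisions add: τ_n = τ₀ + n/σ².
So 1/σ₀² = 1/1.2781 − 20/28.5 = 0.782411 − 0.701754 = 0.080657.
Hence σ₀² = 1/0.080657 ≈ 12.4.

σ₀² = 12.4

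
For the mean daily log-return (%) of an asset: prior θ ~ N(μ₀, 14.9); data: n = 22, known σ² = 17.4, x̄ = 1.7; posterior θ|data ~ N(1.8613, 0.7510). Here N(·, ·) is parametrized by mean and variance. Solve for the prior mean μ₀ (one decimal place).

μ₀ = 4.9

With known observation variance, the Normal–Normal posterior has precision τ_n = τ₀ + n/σ² and mean μ_n = (τ₀μ₀ + (n/σ²)x̄)/τ_n.
Here τ₀ = 1/14.9 = 0.067114 and τ_data = 22/17.4 = 1.264368, so τ_n = 1.331482.
Rearranging for μ₀: μ₀ = (μ_n·τ_n − τ_data·x̄)/τ₀ = (1.8613·1.331482 − 1.264368·1.7) / 0.067114 = 0.328862/0.067114 ≈ 4.9.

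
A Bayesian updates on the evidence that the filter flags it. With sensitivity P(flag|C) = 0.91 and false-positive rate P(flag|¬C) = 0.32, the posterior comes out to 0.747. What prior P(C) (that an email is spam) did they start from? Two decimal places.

Bayes' rule in odds form gives O(C|E) = O(C)·[P(E|C)/P(E|¬C)], hence O(C) = O(C|E)/LR.
Posterior odds = 0.747/(1−0.747) = 2.9526. LR = 0.91/0.32 = 2.8438.
Prior odds = 2.9526/2.8438 = 1.0383, so P(C) = 1.0383/(1+1.0383) ≈ 0.51.

P(C) = 0.51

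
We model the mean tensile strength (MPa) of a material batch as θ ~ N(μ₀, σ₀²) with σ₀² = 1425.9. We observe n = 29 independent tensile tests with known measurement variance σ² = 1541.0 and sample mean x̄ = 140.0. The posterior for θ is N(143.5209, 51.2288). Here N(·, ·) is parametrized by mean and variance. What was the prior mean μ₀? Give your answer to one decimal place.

With known observation variance, the Normal–Normal posterior has precision τ_n = τ₀ + n/σ² and mean μ_n = (τ₀μ₀ + (n/σ²)x̄)/τ_n.
Here τ₀ = 1/1425.9 = 0.000701 and τ_data = 29/1541.0 = 0.018819, so τ_n = 0.019520.
Rearranging for μ₀: μ₀ = (μ_n·τ_n − τ_data·x̄)/τ₀ = (143.5209·0.019520 − 0.018819·140.0) / 0.000701 = 0.166868/0.000701 ≈ 238.0.

μ₀ = 238.0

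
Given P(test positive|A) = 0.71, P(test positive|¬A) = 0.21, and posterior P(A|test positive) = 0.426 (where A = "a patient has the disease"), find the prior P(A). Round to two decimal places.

In odds form, posterior odds = prior odds × likelihood ratio, so prior odds = posterior odds ÷ LR.
Posterior odds = 0.426/(1−0.426) = 0.7422. LR = 0.71/0.21 = 3.3810.
Prior odds = 0.7422/3.3810 = 0.2195, so P(A) = 0.2195/(1+0.2195) ≈ 0.18.

P(A) = 0.18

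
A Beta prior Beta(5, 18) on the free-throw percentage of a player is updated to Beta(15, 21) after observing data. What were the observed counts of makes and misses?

10 makes and 3 misses

Beta is conjugate to the binomial likelihood: posterior = Beta(a+s, b+f).
Match parameters: s=15−5=10, f=21−18=3.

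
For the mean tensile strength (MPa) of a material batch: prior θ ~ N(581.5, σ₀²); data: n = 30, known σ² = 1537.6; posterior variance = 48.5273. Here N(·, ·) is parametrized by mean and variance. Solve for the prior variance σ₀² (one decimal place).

σ₀² = 912.4

Posterior precision equals prior precision plus data precision: 1/σ_n² = 1/σ₀² + n/σ².
So 1/σ₀² = 1/48.5273 − 30/1537.6 = 0.020607 − 0.019511 = 0.001096.
Hence σ₀² = 1/0.001096 ≈ 912.4.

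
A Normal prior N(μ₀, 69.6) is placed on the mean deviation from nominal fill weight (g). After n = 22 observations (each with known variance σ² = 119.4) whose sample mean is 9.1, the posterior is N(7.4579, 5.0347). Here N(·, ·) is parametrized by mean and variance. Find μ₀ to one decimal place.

μ₀ = -13.6

The posterior mean is a precision-weighted average: μ_n = (τ₀μ₀ + τ_data·x̄)/(τ₀+τ_data), with τ₀=1/σ₀² and τ_data=n/σ².
Here τ₀ = 1/69.6 = 0.014368 and τ_data = 22/119.4 = 0.184255, so τ_n = 0.198623.
Rearranging for μ₀: μ₀ = (μ_n·τ_n − τ_data·x̄)/τ₀ = (7.4579·0.198623 − 0.184255·9.1) / 0.014368 = -0.195410/0.014368 ≈ -13.6.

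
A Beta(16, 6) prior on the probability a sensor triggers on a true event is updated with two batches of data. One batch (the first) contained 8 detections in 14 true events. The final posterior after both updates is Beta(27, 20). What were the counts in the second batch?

3 detections and 8 misses

Sequential conjugate updates are equivalent to a single update on the pooled data, so total successes = posterior α − prior α and total failures = posterior β − prior β.
Total across both batches: 27−16=11 detections, 20−6=14 misses.
Subtract the first batch: 11−8=3 detections and 14−6=8 misses.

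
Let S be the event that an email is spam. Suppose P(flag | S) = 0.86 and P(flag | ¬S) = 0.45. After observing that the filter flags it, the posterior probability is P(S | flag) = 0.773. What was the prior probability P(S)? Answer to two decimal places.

In odds form, posterior odds = prior odds × likelihood ratio, so prior odds = posterior odds ÷ LR.
Posterior odds = 0.773/(1−0.773) = 3.4053. LR = 0.86/0.45 = 1.9111.
Prior odds = 3.4053/1.9111 = 1.7819, so P(S) = 1.7819/(1+1.7819) ≈ 0.64.

P(S) = 0.64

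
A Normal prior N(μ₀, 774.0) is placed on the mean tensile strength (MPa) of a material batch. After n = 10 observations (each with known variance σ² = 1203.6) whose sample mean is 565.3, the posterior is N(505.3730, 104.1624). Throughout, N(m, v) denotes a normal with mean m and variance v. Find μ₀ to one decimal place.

The posterior mean is a precision-weighted average: μ_n = (τ₀μ₀ + τ_data·x̄)/(τ₀+τ_data), with τ₀=1/σ₀² and τ_data=n/σ².
Here τ₀ = 1/774.0 = 0.001292 and τ_data = 10/1203.6 = 0.008308, so τ_n = 0.009600.
Rearranging for μ₀: μ₀ = (μ_n·τ_n − τ_data·x̄)/τ₀ = (505.3730·0.009600 − 0.008308·565.3) / 0.001292 = 0.155068/0.001292 ≈ 120.0.

μ₀ = 120.0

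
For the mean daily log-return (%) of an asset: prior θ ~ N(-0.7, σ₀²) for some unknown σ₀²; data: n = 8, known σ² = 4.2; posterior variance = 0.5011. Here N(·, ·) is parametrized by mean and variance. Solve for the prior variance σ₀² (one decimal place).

For the Normal–Normal model with known σ², precisions add: τ_n = τ₀ + n/σ².
So 1/σ₀² = 1/0.5011 − 8/4.2 = 1.995610 − 1.904762 = 0.090848.
Hence σ₀² = 1/0.090848 ≈ 11.0.

σ₀² = 11.0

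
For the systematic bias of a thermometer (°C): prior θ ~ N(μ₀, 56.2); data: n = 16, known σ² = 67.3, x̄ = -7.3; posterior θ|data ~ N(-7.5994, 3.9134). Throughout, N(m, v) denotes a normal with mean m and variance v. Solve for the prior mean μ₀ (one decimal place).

μ₀ = -11.6

With known observation variance, the Normal–Normal posterior has precision τ_n = τ₀ + n/σ² and mean μ_n = (τ₀μ₀ + (n/σ²)x̄)/τ_n.
Here τ₀ = 1/56.2 = 0.017794 and τ_data = 16/67.3 = 0.237741, so τ_n = 0.255535.
Rearranging for μ₀: μ₀ = (μ_n·τ_n − τ_data·x̄)/τ₀ = (-7.5994·0.255535 − 0.237741·-7.3) / 0.017794 = -0.206403/0.017794 ≈ -11.6.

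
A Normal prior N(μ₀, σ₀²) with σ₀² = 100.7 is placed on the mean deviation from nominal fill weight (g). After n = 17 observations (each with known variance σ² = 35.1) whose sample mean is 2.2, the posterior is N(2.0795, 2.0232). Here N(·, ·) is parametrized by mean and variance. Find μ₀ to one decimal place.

The posterior mean is a precision-weighted average: μ_n = (τ₀μ₀ + τ_data·x̄)/(τ₀+τ_data), with τ₀=1/σ₀² and τ_data=n/σ².
Here τ₀ = 1/100.7 = 0.009930 and τ_data = 17/35.1 = 0.484330, so τ_n = 0.494260.
Rearranging for μ₀: μ₀ = (μ_n·τ_n − τ_data·x̄)/τ₀ = (2.0795·0.494260 − 0.484330·2.2) / 0.009930 = -0.037712/0.009930 ≈ -3.8.

μ₀ = -3.8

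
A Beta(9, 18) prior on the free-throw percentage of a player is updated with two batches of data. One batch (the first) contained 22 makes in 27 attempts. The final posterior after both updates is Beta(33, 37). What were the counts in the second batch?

Sequential conjugate updates are equivalent to a single update on the pooled data, so total successes = posterior α − prior α and total failures = posterior β − prior β.
Total across both batches: 33−9=24 makes, 37−18=19 misses.
Subtract the first batch: 24−22=2 makes and 19−5=14 misses.

2 makes and 14 misses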